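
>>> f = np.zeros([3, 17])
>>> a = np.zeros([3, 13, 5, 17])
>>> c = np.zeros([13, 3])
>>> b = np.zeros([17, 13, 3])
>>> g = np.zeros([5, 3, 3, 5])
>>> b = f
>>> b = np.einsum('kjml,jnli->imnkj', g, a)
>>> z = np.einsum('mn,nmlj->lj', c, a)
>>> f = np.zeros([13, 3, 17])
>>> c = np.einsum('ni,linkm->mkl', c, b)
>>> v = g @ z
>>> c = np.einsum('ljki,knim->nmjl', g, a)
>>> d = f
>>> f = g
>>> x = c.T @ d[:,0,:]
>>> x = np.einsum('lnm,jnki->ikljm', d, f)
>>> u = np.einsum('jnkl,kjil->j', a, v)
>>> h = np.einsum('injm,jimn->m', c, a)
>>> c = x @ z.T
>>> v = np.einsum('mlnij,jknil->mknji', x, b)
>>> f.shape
(5, 3, 3, 5)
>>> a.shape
(3, 13, 5, 17)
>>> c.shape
(5, 3, 13, 5, 5)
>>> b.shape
(17, 3, 13, 5, 3)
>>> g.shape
(5, 3, 3, 5)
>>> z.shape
(5, 17)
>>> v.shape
(5, 3, 13, 17, 5)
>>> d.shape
(13, 3, 17)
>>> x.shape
(5, 3, 13, 5, 17)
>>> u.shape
(3,)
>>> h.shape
(5,)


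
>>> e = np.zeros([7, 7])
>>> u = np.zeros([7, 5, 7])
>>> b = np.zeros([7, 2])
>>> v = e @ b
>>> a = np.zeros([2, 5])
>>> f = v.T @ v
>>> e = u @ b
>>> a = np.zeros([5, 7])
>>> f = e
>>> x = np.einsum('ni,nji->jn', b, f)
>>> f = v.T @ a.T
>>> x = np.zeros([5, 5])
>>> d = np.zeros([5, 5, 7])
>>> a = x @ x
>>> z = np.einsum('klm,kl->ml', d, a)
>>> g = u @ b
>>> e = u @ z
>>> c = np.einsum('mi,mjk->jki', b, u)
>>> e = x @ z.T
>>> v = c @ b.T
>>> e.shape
(5, 7)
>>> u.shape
(7, 5, 7)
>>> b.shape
(7, 2)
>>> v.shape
(5, 7, 7)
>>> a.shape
(5, 5)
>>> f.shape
(2, 5)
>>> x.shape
(5, 5)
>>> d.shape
(5, 5, 7)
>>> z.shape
(7, 5)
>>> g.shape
(7, 5, 2)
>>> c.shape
(5, 7, 2)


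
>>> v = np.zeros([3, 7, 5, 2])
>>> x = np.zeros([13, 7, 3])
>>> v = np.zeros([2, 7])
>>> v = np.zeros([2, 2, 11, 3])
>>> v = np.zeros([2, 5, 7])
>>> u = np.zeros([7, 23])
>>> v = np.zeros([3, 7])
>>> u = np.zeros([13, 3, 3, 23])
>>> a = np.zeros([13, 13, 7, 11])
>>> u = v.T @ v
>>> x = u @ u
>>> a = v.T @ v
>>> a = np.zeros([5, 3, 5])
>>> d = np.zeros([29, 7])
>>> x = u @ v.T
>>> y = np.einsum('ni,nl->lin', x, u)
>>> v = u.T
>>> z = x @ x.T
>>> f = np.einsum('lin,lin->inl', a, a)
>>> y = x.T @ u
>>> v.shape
(7, 7)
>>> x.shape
(7, 3)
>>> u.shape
(7, 7)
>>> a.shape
(5, 3, 5)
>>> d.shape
(29, 7)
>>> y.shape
(3, 7)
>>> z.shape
(7, 7)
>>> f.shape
(3, 5, 5)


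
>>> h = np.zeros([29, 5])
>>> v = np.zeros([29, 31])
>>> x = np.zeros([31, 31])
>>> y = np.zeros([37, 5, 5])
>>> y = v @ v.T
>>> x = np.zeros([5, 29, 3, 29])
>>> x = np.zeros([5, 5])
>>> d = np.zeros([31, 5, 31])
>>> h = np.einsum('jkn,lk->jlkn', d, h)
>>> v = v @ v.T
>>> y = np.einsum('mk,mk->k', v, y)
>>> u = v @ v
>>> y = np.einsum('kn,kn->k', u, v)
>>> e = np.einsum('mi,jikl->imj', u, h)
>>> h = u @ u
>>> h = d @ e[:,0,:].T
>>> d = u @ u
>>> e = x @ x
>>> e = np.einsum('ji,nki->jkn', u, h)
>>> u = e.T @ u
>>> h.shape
(31, 5, 29)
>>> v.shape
(29, 29)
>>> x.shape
(5, 5)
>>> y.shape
(29,)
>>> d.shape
(29, 29)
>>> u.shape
(31, 5, 29)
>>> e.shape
(29, 5, 31)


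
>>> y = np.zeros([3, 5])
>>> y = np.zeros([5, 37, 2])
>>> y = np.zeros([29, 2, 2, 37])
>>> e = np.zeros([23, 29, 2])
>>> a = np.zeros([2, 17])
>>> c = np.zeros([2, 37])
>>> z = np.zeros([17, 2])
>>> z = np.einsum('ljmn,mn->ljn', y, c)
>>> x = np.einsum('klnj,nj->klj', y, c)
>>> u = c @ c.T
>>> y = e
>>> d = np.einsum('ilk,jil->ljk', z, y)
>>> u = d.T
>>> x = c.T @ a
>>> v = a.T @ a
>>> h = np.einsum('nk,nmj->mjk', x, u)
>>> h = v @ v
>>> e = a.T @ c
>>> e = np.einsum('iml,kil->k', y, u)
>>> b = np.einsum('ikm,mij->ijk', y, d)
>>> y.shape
(23, 29, 2)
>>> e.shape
(37,)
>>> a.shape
(2, 17)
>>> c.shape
(2, 37)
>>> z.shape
(29, 2, 37)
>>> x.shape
(37, 17)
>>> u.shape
(37, 23, 2)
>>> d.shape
(2, 23, 37)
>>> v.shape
(17, 17)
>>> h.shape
(17, 17)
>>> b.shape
(23, 37, 29)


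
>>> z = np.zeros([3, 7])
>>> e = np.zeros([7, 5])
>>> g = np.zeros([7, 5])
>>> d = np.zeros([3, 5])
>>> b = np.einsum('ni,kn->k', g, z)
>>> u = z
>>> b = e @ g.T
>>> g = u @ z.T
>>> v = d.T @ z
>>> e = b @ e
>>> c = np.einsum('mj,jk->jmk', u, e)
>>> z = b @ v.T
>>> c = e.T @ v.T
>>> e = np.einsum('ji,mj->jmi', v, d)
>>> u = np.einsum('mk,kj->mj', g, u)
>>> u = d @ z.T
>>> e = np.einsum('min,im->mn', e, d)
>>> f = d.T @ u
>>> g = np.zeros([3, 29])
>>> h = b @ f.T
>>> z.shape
(7, 5)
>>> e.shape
(5, 7)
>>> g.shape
(3, 29)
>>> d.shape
(3, 5)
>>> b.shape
(7, 7)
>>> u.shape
(3, 7)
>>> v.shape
(5, 7)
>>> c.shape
(5, 5)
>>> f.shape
(5, 7)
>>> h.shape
(7, 5)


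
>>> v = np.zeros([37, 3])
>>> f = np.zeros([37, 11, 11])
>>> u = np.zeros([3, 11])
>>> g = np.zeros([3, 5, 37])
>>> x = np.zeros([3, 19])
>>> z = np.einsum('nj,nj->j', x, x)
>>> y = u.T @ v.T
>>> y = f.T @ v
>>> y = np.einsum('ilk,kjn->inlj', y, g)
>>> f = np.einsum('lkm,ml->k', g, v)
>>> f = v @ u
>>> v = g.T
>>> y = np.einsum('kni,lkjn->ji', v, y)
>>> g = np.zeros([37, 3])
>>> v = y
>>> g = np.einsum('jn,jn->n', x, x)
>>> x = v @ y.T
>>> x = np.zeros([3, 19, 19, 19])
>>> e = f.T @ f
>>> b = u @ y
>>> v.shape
(11, 3)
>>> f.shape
(37, 11)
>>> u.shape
(3, 11)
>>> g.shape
(19,)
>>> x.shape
(3, 19, 19, 19)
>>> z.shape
(19,)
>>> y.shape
(11, 3)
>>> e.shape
(11, 11)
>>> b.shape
(3, 3)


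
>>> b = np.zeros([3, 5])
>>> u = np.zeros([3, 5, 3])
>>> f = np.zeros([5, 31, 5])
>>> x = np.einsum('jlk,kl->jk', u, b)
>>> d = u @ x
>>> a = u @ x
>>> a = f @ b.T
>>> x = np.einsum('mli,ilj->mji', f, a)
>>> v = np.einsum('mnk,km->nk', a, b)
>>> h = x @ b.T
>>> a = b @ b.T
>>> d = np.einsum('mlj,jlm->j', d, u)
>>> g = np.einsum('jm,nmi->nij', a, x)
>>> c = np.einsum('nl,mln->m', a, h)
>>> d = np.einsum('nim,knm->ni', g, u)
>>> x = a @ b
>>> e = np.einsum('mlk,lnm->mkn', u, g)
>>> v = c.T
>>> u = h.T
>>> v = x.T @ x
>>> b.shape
(3, 5)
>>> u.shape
(3, 3, 5)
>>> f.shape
(5, 31, 5)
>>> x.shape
(3, 5)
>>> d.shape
(5, 5)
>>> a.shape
(3, 3)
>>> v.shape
(5, 5)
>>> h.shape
(5, 3, 3)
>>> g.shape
(5, 5, 3)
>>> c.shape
(5,)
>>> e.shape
(3, 3, 5)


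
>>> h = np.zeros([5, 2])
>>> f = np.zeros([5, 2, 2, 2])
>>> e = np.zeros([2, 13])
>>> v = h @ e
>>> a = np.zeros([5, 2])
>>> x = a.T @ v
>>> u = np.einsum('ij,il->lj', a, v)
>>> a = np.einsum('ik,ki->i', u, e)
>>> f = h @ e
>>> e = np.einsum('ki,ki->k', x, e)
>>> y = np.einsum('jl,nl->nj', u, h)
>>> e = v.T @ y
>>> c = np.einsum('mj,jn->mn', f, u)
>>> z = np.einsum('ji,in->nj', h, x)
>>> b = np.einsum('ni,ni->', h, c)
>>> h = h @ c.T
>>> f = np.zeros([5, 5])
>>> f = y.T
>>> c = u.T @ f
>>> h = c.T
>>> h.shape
(5, 2)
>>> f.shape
(13, 5)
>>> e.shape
(13, 13)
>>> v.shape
(5, 13)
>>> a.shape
(13,)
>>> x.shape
(2, 13)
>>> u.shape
(13, 2)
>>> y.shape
(5, 13)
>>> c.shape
(2, 5)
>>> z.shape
(13, 5)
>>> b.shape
()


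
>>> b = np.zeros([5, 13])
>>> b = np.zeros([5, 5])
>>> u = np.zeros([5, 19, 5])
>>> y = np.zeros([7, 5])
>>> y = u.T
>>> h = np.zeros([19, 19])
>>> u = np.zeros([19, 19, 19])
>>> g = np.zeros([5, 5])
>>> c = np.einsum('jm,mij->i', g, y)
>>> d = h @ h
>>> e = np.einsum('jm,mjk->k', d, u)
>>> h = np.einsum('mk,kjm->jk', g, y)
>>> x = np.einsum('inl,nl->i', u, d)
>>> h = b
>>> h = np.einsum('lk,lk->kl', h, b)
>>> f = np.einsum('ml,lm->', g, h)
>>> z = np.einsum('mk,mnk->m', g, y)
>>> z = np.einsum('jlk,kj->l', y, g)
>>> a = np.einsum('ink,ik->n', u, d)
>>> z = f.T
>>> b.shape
(5, 5)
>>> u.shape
(19, 19, 19)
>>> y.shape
(5, 19, 5)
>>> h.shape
(5, 5)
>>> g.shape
(5, 5)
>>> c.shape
(19,)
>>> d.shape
(19, 19)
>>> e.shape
(19,)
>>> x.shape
(19,)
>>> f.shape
()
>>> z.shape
()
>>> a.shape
(19,)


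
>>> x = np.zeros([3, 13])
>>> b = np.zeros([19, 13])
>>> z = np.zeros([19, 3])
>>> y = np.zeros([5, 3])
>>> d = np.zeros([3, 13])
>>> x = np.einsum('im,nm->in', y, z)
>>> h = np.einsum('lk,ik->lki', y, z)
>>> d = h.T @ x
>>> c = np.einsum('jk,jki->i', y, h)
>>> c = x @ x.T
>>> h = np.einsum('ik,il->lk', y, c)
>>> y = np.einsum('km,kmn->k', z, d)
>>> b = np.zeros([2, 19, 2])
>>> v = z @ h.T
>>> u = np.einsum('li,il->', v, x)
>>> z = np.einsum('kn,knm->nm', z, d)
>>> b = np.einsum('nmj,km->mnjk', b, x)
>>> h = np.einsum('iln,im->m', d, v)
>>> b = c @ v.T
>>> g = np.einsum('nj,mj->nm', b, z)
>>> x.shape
(5, 19)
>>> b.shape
(5, 19)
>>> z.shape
(3, 19)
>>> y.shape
(19,)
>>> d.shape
(19, 3, 19)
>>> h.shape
(5,)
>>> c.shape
(5, 5)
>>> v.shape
(19, 5)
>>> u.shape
()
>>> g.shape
(5, 3)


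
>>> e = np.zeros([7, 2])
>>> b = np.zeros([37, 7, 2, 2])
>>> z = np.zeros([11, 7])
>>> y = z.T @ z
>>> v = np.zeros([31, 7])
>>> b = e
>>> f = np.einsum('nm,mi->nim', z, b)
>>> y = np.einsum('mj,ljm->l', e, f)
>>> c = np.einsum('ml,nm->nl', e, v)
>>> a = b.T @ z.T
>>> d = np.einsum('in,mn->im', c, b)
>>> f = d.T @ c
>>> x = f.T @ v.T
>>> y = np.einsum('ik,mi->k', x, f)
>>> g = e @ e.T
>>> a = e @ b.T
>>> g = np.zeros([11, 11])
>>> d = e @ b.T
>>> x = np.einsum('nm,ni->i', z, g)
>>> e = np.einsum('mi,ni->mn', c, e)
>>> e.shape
(31, 7)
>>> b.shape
(7, 2)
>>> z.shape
(11, 7)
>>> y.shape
(31,)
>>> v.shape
(31, 7)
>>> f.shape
(7, 2)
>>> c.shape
(31, 2)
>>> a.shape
(7, 7)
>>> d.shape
(7, 7)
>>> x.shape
(11,)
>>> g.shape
(11, 11)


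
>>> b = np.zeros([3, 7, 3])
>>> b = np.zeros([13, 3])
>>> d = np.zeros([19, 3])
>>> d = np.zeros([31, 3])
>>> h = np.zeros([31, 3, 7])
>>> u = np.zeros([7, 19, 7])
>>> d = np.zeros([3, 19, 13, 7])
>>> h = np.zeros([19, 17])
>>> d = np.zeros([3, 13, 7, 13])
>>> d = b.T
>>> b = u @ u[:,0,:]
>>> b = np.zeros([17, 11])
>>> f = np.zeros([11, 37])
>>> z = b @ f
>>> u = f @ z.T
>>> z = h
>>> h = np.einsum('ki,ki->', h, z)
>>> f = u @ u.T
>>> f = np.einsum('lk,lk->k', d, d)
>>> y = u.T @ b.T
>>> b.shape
(17, 11)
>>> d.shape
(3, 13)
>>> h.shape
()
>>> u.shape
(11, 17)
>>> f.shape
(13,)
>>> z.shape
(19, 17)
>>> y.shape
(17, 17)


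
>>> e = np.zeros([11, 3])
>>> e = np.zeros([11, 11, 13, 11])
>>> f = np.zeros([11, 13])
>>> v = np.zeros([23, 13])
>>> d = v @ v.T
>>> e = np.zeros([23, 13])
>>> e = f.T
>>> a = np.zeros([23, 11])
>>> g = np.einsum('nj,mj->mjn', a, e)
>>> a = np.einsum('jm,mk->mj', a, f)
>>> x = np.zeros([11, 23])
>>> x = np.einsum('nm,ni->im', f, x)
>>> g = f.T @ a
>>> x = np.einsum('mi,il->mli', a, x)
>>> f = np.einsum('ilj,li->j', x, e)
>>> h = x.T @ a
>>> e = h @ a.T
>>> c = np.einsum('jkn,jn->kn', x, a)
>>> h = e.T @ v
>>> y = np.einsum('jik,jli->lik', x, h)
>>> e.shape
(23, 13, 11)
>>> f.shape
(23,)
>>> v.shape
(23, 13)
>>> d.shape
(23, 23)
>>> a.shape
(11, 23)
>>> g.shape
(13, 23)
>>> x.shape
(11, 13, 23)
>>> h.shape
(11, 13, 13)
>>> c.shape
(13, 23)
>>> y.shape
(13, 13, 23)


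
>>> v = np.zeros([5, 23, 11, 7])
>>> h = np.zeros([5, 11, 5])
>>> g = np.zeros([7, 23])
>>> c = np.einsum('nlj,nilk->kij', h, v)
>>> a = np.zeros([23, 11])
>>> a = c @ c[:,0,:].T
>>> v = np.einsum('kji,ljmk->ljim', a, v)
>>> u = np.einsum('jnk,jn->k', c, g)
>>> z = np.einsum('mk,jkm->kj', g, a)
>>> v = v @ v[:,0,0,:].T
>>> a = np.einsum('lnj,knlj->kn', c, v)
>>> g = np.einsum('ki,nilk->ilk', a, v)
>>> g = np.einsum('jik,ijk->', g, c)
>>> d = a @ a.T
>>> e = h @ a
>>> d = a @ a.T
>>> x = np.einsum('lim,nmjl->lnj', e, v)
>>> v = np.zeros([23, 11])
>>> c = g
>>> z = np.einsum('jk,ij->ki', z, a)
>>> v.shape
(23, 11)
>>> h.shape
(5, 11, 5)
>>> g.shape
()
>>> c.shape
()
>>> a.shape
(5, 23)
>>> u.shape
(5,)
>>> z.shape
(7, 5)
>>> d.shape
(5, 5)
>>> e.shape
(5, 11, 23)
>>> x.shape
(5, 5, 7)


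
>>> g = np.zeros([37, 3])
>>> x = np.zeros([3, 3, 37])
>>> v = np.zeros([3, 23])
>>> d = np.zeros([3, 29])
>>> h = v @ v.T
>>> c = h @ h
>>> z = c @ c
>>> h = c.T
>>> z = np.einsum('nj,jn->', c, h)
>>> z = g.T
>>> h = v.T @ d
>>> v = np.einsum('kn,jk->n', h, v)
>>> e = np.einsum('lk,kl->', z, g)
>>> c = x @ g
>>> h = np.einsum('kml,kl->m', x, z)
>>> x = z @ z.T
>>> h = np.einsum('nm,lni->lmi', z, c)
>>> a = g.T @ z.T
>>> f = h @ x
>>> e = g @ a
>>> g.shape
(37, 3)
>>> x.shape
(3, 3)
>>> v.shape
(29,)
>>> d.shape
(3, 29)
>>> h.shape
(3, 37, 3)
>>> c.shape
(3, 3, 3)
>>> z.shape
(3, 37)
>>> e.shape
(37, 3)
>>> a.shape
(3, 3)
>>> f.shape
(3, 37, 3)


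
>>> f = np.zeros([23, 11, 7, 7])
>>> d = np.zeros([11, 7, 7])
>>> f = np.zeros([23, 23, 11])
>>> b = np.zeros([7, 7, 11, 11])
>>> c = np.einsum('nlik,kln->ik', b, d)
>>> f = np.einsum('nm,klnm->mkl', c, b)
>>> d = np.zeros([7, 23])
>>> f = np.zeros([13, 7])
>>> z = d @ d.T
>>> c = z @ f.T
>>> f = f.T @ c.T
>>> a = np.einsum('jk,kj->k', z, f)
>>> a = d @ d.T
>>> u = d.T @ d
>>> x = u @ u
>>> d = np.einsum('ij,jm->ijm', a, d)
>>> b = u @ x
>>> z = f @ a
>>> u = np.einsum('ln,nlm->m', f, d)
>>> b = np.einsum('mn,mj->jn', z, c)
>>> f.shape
(7, 7)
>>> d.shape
(7, 7, 23)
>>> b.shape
(13, 7)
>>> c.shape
(7, 13)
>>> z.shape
(7, 7)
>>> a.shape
(7, 7)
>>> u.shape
(23,)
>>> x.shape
(23, 23)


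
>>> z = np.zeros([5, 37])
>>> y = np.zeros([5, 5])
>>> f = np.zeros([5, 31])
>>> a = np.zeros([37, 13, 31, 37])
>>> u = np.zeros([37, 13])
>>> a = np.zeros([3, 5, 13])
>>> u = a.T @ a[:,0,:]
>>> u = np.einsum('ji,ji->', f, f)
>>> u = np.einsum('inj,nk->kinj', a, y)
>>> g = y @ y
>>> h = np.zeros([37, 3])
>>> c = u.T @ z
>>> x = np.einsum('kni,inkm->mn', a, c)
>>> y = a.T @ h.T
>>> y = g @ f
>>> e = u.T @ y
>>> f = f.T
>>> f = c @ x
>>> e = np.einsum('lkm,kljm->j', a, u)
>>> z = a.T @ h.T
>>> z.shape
(13, 5, 37)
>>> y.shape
(5, 31)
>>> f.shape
(13, 5, 3, 5)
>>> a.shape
(3, 5, 13)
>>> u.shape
(5, 3, 5, 13)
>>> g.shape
(5, 5)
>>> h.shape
(37, 3)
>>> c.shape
(13, 5, 3, 37)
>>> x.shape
(37, 5)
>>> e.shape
(5,)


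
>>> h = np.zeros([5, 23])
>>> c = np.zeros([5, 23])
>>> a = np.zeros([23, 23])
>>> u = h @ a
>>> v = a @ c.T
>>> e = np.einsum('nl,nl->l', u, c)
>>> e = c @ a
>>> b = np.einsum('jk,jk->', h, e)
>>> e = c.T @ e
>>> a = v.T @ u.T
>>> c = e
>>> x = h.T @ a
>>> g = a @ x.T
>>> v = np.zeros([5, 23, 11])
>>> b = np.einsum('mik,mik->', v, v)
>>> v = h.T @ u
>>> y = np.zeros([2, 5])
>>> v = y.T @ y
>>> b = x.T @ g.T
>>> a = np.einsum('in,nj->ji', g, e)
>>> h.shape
(5, 23)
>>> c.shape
(23, 23)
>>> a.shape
(23, 5)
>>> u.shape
(5, 23)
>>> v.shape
(5, 5)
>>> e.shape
(23, 23)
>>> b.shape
(5, 5)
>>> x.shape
(23, 5)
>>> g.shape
(5, 23)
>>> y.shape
(2, 5)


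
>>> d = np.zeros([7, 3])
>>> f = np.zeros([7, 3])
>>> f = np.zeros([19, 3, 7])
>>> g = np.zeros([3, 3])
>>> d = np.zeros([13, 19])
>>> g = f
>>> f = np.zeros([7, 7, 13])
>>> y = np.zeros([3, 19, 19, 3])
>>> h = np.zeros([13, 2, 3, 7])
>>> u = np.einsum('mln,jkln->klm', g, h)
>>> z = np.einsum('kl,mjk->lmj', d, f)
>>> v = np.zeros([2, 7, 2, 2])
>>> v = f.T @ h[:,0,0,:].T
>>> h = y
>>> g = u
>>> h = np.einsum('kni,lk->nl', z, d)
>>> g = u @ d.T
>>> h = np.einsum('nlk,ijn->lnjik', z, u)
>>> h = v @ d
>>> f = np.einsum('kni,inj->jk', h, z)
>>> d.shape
(13, 19)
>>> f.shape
(7, 13)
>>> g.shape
(2, 3, 13)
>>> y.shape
(3, 19, 19, 3)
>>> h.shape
(13, 7, 19)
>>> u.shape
(2, 3, 19)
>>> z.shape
(19, 7, 7)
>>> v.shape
(13, 7, 13)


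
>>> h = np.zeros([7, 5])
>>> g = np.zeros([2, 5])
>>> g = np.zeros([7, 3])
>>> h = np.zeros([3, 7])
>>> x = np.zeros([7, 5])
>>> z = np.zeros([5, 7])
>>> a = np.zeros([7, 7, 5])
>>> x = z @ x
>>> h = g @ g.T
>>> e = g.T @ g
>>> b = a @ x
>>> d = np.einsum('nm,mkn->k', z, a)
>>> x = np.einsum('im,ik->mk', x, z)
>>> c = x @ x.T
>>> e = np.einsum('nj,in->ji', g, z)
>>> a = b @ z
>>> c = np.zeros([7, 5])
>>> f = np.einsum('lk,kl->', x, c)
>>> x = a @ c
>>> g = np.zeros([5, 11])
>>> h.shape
(7, 7)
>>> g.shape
(5, 11)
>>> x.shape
(7, 7, 5)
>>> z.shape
(5, 7)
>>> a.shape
(7, 7, 7)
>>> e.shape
(3, 5)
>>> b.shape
(7, 7, 5)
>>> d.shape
(7,)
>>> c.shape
(7, 5)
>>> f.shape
()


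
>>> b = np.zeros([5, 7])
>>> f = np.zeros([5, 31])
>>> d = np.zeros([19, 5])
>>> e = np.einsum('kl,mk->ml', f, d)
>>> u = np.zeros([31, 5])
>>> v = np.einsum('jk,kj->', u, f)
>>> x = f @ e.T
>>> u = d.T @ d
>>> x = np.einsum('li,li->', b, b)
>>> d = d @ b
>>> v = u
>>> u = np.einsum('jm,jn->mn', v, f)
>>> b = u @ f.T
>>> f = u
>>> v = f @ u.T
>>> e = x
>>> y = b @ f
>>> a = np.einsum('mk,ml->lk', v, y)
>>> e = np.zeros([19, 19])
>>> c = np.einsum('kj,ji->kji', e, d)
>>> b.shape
(5, 5)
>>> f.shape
(5, 31)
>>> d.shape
(19, 7)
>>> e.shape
(19, 19)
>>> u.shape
(5, 31)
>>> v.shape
(5, 5)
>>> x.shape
()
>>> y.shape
(5, 31)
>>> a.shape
(31, 5)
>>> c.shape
(19, 19, 7)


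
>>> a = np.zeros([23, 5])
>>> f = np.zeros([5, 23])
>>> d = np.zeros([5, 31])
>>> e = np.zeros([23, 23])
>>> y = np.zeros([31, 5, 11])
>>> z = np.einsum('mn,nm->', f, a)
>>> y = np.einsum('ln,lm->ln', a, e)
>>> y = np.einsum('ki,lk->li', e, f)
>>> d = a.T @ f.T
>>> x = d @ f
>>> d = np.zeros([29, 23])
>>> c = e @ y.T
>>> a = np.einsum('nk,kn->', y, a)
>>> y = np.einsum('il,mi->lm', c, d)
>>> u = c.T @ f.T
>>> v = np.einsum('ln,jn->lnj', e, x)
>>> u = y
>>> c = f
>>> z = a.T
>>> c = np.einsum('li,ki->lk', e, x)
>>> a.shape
()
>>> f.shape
(5, 23)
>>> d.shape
(29, 23)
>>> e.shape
(23, 23)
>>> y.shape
(5, 29)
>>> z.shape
()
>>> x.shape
(5, 23)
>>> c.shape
(23, 5)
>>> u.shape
(5, 29)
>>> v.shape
(23, 23, 5)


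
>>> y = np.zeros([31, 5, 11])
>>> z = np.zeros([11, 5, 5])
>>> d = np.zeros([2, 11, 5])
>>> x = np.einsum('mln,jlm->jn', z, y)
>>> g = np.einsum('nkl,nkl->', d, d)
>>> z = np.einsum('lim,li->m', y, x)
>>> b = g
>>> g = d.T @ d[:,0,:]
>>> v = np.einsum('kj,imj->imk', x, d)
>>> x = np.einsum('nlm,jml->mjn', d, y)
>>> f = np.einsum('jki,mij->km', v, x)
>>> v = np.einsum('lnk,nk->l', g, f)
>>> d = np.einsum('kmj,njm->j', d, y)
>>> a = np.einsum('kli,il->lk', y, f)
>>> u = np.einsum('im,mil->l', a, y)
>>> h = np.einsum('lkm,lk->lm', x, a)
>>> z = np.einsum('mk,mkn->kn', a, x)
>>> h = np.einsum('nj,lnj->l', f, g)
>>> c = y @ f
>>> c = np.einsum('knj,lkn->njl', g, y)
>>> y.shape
(31, 5, 11)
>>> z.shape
(31, 2)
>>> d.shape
(5,)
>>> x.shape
(5, 31, 2)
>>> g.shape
(5, 11, 5)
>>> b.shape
()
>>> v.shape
(5,)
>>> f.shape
(11, 5)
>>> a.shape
(5, 31)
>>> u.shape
(11,)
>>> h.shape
(5,)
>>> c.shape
(11, 5, 31)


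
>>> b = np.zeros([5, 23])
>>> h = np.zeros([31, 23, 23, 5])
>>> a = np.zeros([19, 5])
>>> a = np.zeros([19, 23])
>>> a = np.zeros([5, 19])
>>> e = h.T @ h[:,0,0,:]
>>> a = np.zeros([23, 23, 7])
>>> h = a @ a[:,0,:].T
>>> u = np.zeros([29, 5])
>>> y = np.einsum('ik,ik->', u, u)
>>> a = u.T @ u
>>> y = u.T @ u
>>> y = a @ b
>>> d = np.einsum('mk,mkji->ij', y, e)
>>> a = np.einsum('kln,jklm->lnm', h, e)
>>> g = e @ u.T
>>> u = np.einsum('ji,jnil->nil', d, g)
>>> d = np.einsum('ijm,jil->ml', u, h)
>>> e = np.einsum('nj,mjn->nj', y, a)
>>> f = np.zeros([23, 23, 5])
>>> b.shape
(5, 23)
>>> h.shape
(23, 23, 23)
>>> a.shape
(23, 23, 5)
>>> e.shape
(5, 23)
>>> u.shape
(23, 23, 29)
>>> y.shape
(5, 23)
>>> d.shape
(29, 23)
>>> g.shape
(5, 23, 23, 29)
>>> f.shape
(23, 23, 5)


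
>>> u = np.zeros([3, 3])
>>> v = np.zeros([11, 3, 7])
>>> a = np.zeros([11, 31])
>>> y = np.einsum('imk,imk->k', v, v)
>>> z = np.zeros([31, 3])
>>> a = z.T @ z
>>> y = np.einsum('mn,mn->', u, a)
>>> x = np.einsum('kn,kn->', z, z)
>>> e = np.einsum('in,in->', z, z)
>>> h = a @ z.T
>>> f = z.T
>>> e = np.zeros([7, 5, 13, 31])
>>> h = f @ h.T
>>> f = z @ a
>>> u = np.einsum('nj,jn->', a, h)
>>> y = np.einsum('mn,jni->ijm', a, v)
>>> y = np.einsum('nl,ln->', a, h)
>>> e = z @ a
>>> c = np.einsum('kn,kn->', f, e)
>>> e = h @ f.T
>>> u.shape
()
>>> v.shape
(11, 3, 7)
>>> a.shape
(3, 3)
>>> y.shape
()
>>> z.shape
(31, 3)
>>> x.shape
()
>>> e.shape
(3, 31)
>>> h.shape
(3, 3)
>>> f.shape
(31, 3)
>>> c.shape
()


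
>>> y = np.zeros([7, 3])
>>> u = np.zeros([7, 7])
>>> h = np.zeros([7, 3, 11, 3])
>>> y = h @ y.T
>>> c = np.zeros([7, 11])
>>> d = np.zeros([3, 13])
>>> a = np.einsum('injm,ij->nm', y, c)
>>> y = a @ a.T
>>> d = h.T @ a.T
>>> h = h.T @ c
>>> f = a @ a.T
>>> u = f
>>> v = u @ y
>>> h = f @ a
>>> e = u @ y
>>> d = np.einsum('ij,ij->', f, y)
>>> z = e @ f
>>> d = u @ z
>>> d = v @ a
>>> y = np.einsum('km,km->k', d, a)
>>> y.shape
(3,)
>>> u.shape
(3, 3)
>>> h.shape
(3, 7)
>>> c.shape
(7, 11)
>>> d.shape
(3, 7)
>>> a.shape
(3, 7)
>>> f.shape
(3, 3)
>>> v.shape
(3, 3)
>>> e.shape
(3, 3)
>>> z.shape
(3, 3)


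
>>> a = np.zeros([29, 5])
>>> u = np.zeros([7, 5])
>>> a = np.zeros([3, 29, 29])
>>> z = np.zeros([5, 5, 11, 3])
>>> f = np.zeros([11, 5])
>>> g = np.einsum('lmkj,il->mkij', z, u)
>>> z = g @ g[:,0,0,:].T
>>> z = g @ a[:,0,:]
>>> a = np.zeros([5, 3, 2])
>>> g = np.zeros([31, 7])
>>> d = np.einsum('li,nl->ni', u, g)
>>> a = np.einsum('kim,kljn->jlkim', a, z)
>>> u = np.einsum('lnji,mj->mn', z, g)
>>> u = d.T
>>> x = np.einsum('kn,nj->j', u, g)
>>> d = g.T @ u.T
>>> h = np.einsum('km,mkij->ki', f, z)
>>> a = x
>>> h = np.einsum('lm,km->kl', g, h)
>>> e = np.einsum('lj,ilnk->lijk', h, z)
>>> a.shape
(7,)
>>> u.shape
(5, 31)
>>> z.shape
(5, 11, 7, 29)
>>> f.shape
(11, 5)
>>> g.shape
(31, 7)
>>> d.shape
(7, 5)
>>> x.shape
(7,)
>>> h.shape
(11, 31)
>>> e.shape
(11, 5, 31, 29)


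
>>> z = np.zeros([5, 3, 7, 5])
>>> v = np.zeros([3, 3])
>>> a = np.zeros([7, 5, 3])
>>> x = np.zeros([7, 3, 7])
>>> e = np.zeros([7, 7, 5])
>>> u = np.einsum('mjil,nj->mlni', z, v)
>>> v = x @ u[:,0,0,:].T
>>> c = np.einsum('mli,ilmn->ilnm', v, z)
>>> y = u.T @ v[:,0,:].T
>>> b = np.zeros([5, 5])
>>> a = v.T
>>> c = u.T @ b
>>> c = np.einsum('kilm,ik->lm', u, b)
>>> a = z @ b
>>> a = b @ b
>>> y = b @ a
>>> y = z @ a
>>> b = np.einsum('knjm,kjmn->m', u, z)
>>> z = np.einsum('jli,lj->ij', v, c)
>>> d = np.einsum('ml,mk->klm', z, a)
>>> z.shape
(5, 7)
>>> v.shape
(7, 3, 5)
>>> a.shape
(5, 5)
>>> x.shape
(7, 3, 7)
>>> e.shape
(7, 7, 5)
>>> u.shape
(5, 5, 3, 7)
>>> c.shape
(3, 7)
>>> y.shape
(5, 3, 7, 5)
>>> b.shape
(7,)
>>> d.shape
(5, 7, 5)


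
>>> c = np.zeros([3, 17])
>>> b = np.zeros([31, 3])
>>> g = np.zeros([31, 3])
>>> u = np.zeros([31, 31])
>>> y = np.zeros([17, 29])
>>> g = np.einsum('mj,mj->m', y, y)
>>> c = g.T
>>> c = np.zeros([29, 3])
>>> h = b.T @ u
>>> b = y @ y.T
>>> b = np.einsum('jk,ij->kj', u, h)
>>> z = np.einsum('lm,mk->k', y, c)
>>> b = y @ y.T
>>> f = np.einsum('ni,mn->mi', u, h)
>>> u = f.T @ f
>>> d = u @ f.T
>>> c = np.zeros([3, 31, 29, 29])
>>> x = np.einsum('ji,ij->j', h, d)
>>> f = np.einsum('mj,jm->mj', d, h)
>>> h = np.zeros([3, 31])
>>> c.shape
(3, 31, 29, 29)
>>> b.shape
(17, 17)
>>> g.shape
(17,)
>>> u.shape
(31, 31)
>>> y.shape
(17, 29)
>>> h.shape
(3, 31)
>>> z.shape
(3,)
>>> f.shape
(31, 3)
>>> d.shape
(31, 3)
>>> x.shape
(3,)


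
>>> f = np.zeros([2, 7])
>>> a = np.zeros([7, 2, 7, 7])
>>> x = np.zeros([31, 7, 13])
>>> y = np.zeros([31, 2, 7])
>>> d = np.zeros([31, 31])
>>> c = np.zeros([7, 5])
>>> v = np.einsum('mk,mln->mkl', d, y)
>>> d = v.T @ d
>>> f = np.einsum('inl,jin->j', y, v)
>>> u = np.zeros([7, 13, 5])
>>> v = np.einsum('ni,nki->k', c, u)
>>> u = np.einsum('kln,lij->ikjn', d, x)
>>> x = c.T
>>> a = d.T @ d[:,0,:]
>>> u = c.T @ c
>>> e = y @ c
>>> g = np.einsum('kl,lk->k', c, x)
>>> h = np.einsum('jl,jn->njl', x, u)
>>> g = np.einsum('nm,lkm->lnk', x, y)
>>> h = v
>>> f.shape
(31,)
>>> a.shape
(31, 31, 31)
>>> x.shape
(5, 7)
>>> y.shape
(31, 2, 7)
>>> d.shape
(2, 31, 31)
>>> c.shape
(7, 5)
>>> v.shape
(13,)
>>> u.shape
(5, 5)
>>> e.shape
(31, 2, 5)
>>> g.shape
(31, 5, 2)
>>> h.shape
(13,)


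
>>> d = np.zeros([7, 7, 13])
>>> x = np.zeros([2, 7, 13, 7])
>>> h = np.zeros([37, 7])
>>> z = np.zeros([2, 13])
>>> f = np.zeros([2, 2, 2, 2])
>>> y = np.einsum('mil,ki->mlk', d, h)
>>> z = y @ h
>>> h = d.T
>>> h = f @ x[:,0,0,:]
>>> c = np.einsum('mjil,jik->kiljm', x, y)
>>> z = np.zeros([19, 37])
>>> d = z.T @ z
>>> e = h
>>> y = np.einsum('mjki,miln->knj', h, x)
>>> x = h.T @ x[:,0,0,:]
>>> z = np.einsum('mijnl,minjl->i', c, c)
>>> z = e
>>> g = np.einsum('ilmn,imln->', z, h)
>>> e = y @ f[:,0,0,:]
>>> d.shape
(37, 37)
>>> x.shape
(7, 2, 2, 7)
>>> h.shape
(2, 2, 2, 7)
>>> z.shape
(2, 2, 2, 7)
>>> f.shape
(2, 2, 2, 2)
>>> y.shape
(2, 7, 2)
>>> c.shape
(37, 13, 7, 7, 2)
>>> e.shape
(2, 7, 2)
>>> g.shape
()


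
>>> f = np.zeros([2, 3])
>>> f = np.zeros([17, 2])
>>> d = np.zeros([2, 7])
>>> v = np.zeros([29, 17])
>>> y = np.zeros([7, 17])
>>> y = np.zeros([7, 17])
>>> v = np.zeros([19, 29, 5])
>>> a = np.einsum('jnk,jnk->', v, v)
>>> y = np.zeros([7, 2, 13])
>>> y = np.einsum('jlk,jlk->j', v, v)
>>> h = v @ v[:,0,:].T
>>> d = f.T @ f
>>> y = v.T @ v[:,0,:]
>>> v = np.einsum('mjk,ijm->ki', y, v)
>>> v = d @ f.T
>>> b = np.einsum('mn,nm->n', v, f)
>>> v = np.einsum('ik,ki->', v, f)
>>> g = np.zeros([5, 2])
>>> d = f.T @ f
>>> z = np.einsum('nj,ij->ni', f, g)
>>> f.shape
(17, 2)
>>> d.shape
(2, 2)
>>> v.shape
()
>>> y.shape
(5, 29, 5)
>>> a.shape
()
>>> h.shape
(19, 29, 19)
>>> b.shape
(17,)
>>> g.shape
(5, 2)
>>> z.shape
(17, 5)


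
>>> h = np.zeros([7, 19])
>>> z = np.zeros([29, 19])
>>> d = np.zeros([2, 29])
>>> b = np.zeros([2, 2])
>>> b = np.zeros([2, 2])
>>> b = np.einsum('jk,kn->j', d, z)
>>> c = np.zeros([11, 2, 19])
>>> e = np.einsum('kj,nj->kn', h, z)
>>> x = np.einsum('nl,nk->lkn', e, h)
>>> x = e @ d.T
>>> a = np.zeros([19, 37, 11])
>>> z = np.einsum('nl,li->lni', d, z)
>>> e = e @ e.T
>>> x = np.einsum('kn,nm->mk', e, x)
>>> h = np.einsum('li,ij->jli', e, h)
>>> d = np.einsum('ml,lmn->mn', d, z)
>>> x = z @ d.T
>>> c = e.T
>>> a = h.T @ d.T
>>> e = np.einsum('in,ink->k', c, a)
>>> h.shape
(19, 7, 7)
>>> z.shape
(29, 2, 19)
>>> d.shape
(2, 19)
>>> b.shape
(2,)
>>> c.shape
(7, 7)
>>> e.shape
(2,)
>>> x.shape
(29, 2, 2)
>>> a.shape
(7, 7, 2)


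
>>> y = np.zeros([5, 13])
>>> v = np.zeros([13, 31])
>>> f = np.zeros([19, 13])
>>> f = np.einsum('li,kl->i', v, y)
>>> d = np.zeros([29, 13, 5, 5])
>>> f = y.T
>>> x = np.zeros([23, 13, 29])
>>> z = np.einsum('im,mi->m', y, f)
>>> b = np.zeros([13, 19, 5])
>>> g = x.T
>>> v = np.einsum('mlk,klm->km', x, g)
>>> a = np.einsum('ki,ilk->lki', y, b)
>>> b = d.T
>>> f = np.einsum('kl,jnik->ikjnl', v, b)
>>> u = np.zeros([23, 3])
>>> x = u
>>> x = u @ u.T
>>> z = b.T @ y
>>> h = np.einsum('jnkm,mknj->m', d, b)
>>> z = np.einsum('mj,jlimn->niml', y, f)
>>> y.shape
(5, 13)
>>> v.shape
(29, 23)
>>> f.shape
(13, 29, 5, 5, 23)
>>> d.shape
(29, 13, 5, 5)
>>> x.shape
(23, 23)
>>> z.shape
(23, 5, 5, 29)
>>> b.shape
(5, 5, 13, 29)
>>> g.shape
(29, 13, 23)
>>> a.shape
(19, 5, 13)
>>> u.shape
(23, 3)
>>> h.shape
(5,)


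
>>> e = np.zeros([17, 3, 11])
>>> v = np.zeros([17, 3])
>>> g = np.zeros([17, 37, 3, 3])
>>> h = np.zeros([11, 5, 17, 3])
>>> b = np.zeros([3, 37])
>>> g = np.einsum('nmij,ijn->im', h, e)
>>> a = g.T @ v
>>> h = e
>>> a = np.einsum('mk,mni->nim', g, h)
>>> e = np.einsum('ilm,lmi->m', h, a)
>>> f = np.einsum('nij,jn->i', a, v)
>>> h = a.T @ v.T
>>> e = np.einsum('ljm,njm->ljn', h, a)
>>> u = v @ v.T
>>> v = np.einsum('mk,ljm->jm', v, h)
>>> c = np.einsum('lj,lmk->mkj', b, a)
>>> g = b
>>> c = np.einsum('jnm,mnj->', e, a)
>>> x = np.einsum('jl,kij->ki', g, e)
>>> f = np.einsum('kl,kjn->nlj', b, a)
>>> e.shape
(17, 11, 3)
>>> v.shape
(11, 17)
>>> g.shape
(3, 37)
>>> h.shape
(17, 11, 17)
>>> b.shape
(3, 37)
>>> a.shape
(3, 11, 17)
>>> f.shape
(17, 37, 11)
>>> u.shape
(17, 17)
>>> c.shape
()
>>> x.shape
(17, 11)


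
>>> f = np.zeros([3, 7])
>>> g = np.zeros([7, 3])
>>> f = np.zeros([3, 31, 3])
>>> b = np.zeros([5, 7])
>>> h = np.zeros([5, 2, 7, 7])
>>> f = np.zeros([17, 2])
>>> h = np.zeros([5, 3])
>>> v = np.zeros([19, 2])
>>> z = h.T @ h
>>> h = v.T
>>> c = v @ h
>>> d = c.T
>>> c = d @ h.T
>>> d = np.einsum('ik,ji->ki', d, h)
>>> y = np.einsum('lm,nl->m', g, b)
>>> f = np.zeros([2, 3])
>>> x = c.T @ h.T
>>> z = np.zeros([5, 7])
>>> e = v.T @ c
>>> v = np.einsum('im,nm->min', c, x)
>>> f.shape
(2, 3)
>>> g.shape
(7, 3)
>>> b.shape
(5, 7)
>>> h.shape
(2, 19)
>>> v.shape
(2, 19, 2)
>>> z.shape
(5, 7)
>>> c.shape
(19, 2)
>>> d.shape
(19, 19)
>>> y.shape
(3,)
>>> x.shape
(2, 2)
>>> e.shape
(2, 2)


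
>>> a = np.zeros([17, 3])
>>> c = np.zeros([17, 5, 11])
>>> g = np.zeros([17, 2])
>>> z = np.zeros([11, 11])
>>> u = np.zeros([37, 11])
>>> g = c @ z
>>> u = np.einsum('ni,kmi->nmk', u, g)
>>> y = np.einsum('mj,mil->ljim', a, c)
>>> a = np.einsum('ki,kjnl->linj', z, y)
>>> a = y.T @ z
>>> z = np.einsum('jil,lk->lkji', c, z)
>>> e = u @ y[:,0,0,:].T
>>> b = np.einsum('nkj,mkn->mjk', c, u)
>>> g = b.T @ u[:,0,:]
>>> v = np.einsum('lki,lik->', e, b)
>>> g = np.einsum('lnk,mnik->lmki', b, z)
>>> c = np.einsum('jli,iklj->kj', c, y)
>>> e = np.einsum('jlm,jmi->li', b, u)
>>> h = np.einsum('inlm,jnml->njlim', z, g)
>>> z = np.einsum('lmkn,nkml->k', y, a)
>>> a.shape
(17, 5, 3, 11)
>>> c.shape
(3, 17)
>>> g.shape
(37, 11, 5, 17)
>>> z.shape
(5,)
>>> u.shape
(37, 5, 17)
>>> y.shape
(11, 3, 5, 17)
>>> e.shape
(11, 17)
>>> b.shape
(37, 11, 5)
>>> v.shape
()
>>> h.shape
(11, 37, 17, 11, 5)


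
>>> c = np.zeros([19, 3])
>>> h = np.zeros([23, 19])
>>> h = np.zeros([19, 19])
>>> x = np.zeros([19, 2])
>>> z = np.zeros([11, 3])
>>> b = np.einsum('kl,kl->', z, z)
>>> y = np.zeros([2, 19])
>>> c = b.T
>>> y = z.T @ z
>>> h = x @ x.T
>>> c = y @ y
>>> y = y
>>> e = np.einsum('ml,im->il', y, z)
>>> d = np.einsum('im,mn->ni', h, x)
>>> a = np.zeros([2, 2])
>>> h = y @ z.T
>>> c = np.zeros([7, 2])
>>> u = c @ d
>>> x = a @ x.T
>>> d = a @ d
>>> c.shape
(7, 2)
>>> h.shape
(3, 11)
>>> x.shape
(2, 19)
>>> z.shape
(11, 3)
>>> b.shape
()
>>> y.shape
(3, 3)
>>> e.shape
(11, 3)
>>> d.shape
(2, 19)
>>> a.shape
(2, 2)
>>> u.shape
(7, 19)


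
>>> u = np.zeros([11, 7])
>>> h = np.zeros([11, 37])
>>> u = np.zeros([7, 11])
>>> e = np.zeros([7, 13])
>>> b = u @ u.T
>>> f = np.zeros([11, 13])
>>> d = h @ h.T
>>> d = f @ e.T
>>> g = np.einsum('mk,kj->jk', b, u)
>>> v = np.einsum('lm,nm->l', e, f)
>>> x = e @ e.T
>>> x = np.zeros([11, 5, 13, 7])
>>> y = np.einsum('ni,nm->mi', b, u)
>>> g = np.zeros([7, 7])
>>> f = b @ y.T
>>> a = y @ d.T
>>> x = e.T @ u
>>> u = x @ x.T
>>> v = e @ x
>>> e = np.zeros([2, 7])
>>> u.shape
(13, 13)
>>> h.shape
(11, 37)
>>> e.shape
(2, 7)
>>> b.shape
(7, 7)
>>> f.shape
(7, 11)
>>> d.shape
(11, 7)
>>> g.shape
(7, 7)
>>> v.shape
(7, 11)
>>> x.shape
(13, 11)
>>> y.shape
(11, 7)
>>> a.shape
(11, 11)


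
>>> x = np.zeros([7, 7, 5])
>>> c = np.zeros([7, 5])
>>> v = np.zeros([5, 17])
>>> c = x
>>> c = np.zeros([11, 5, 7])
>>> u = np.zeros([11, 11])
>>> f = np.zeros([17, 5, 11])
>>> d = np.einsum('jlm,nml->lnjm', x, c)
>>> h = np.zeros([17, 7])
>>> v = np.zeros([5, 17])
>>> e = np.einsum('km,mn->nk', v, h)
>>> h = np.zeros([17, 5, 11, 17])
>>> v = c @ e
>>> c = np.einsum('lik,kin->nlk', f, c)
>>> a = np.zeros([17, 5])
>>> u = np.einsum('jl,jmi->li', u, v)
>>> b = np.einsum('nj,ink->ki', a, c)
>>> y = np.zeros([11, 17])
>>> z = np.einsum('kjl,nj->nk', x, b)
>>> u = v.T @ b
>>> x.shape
(7, 7, 5)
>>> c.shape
(7, 17, 11)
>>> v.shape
(11, 5, 5)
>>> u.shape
(5, 5, 7)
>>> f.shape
(17, 5, 11)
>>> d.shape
(7, 11, 7, 5)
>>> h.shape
(17, 5, 11, 17)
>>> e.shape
(7, 5)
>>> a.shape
(17, 5)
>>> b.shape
(11, 7)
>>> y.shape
(11, 17)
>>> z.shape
(11, 7)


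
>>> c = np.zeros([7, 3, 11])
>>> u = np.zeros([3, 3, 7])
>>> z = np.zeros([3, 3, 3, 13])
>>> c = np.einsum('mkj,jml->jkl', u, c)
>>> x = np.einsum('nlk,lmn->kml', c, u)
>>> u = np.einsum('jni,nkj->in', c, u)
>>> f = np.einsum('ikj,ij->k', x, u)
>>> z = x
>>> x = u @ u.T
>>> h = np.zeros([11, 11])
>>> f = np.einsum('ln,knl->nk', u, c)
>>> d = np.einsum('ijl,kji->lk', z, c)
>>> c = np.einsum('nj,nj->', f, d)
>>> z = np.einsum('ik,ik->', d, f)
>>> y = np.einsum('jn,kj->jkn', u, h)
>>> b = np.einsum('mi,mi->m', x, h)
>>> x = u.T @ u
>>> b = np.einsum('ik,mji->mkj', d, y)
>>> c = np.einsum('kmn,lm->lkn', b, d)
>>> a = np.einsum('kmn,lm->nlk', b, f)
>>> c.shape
(3, 11, 11)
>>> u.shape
(11, 3)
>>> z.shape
()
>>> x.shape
(3, 3)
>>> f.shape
(3, 7)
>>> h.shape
(11, 11)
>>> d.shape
(3, 7)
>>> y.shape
(11, 11, 3)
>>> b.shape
(11, 7, 11)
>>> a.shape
(11, 3, 11)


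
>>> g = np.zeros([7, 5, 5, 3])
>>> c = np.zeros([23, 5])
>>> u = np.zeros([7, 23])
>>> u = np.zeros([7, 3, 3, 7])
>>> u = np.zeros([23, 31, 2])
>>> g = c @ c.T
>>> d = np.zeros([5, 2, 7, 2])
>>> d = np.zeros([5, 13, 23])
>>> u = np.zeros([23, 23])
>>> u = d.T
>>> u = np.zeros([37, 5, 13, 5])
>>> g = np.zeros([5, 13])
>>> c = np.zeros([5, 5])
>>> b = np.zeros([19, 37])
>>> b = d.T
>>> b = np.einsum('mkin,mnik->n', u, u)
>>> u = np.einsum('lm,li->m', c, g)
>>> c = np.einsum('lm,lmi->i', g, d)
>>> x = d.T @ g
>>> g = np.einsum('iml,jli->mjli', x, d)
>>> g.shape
(13, 5, 13, 23)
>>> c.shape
(23,)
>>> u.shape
(5,)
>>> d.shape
(5, 13, 23)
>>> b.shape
(5,)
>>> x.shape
(23, 13, 13)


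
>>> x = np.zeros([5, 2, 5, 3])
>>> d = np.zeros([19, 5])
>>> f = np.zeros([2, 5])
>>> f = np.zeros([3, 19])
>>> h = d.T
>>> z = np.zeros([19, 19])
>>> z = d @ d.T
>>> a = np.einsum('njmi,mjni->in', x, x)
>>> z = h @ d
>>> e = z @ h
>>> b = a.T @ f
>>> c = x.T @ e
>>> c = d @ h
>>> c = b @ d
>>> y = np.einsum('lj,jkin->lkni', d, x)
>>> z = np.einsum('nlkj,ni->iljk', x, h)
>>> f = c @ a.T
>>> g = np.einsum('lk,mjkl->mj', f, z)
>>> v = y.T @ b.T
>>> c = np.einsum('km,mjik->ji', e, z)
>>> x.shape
(5, 2, 5, 3)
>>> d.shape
(19, 5)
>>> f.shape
(5, 3)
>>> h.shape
(5, 19)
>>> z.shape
(19, 2, 3, 5)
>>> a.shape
(3, 5)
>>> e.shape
(5, 19)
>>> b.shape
(5, 19)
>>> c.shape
(2, 3)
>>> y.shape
(19, 2, 3, 5)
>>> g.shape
(19, 2)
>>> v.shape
(5, 3, 2, 5)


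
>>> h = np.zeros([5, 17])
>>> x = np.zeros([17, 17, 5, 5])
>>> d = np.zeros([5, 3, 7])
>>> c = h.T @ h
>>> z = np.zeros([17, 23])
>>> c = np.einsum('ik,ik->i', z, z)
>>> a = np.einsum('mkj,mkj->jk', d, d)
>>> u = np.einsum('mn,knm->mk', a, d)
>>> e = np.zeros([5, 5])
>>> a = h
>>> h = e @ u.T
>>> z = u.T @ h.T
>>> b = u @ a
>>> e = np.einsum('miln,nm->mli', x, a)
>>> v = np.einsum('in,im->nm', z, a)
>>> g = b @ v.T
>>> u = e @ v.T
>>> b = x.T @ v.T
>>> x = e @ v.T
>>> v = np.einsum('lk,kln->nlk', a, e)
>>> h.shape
(5, 7)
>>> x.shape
(17, 5, 5)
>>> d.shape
(5, 3, 7)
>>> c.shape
(17,)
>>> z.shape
(5, 5)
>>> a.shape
(5, 17)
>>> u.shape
(17, 5, 5)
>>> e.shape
(17, 5, 17)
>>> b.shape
(5, 5, 17, 5)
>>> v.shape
(17, 5, 17)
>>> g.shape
(7, 5)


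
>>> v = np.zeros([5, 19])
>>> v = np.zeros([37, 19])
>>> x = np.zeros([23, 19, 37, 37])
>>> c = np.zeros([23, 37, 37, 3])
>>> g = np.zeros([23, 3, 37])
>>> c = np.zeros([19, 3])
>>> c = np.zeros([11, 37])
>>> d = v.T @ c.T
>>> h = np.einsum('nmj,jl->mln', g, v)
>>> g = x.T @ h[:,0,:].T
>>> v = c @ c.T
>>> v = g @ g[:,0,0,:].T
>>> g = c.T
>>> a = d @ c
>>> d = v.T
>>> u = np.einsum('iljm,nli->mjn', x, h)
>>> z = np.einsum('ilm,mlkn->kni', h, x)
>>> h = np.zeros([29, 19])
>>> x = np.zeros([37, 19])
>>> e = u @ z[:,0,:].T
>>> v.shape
(37, 37, 19, 37)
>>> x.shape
(37, 19)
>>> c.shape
(11, 37)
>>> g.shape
(37, 11)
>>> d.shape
(37, 19, 37, 37)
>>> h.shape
(29, 19)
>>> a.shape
(19, 37)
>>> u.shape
(37, 37, 3)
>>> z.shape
(37, 37, 3)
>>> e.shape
(37, 37, 37)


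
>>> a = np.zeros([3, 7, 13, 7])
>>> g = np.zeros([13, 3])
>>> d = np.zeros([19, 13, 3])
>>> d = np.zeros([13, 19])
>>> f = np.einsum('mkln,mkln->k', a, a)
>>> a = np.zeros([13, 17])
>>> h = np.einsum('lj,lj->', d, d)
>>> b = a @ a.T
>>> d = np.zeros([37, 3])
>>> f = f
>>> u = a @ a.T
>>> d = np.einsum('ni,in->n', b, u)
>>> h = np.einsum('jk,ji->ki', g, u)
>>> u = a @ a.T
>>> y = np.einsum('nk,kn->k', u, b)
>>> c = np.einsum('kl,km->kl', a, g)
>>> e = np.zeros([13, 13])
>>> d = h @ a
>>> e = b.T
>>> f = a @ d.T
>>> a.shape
(13, 17)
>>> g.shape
(13, 3)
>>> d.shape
(3, 17)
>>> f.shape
(13, 3)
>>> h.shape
(3, 13)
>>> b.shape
(13, 13)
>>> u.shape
(13, 13)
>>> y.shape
(13,)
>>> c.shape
(13, 17)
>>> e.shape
(13, 13)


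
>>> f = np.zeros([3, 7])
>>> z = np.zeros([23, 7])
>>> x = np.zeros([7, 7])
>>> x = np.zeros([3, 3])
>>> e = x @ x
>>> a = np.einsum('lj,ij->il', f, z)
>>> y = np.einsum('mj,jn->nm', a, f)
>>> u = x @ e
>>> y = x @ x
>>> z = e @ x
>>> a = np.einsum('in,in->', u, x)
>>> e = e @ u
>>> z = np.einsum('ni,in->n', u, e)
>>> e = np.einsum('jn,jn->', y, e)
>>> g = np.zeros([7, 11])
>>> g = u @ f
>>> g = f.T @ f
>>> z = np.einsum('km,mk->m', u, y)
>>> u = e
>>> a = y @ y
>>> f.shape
(3, 7)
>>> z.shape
(3,)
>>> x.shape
(3, 3)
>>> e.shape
()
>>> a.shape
(3, 3)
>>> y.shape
(3, 3)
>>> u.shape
()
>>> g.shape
(7, 7)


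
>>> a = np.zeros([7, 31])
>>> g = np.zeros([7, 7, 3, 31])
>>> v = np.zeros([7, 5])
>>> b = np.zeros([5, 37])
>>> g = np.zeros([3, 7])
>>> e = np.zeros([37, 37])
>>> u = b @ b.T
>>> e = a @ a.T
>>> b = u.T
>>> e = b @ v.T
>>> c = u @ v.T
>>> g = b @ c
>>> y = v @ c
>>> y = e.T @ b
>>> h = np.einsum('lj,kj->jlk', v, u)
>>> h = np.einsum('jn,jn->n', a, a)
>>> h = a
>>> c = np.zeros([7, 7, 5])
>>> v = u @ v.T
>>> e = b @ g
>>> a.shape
(7, 31)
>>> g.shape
(5, 7)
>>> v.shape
(5, 7)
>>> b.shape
(5, 5)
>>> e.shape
(5, 7)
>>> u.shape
(5, 5)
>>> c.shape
(7, 7, 5)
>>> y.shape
(7, 5)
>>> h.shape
(7, 31)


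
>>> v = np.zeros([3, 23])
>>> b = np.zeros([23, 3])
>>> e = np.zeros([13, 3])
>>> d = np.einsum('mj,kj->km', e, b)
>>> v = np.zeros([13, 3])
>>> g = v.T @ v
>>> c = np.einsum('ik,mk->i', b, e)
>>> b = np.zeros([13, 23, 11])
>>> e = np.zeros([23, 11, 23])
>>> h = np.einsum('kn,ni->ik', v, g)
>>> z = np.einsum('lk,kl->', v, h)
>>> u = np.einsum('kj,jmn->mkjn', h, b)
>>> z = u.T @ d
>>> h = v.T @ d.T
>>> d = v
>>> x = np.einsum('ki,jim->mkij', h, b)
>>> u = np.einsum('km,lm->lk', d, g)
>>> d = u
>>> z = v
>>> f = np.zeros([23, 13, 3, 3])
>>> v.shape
(13, 3)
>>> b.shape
(13, 23, 11)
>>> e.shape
(23, 11, 23)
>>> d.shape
(3, 13)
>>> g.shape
(3, 3)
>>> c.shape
(23,)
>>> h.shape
(3, 23)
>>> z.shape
(13, 3)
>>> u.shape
(3, 13)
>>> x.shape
(11, 3, 23, 13)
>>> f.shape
(23, 13, 3, 3)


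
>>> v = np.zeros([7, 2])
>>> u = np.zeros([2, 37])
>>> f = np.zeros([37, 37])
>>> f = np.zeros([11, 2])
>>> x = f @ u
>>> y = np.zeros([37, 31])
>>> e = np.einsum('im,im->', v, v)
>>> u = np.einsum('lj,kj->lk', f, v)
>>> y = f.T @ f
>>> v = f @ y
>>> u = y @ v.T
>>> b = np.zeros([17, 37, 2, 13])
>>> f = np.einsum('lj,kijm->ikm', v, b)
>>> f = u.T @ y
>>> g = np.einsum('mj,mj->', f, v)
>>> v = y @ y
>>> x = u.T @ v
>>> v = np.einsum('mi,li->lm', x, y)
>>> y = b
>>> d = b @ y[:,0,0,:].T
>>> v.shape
(2, 11)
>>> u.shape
(2, 11)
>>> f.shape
(11, 2)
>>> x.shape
(11, 2)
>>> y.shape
(17, 37, 2, 13)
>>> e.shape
()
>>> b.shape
(17, 37, 2, 13)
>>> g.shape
()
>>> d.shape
(17, 37, 2, 17)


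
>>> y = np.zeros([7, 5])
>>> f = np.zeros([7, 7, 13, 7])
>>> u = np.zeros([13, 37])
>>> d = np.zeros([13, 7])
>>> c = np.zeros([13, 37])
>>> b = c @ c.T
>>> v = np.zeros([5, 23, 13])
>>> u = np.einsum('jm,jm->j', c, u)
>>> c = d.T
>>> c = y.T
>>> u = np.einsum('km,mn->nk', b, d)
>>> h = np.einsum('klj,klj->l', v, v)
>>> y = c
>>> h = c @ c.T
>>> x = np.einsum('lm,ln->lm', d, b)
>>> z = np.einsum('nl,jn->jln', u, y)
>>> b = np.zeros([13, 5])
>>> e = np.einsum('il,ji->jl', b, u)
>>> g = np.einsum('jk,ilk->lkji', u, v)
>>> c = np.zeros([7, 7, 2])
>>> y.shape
(5, 7)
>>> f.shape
(7, 7, 13, 7)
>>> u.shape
(7, 13)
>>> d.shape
(13, 7)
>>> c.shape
(7, 7, 2)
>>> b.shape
(13, 5)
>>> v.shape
(5, 23, 13)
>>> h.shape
(5, 5)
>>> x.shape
(13, 7)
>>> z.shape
(5, 13, 7)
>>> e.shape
(7, 5)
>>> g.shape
(23, 13, 7, 5)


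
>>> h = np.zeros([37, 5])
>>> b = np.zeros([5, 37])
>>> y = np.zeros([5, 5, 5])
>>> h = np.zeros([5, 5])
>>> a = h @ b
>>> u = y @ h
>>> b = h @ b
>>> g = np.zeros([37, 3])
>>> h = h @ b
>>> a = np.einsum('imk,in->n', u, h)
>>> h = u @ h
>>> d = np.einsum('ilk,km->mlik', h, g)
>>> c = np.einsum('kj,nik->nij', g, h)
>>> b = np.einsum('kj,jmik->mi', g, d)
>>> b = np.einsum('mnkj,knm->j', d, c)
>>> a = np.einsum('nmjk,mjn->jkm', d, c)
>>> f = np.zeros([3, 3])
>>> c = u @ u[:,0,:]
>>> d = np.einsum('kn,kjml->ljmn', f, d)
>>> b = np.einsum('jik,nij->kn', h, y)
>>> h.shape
(5, 5, 37)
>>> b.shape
(37, 5)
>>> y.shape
(5, 5, 5)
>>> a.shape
(5, 37, 5)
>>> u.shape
(5, 5, 5)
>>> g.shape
(37, 3)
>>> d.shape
(37, 5, 5, 3)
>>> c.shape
(5, 5, 5)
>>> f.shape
(3, 3)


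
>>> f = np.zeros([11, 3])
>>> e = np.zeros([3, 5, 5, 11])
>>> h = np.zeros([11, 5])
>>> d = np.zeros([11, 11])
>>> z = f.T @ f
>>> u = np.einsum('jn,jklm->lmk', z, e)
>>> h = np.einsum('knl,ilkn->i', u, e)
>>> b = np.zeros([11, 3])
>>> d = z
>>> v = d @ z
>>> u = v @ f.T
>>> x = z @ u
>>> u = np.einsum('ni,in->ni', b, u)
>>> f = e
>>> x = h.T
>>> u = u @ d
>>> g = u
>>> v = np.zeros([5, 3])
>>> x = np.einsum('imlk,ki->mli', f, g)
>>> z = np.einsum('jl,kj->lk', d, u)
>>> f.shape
(3, 5, 5, 11)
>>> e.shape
(3, 5, 5, 11)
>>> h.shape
(3,)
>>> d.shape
(3, 3)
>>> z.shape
(3, 11)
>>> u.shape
(11, 3)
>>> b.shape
(11, 3)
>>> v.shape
(5, 3)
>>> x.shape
(5, 5, 3)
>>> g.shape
(11, 3)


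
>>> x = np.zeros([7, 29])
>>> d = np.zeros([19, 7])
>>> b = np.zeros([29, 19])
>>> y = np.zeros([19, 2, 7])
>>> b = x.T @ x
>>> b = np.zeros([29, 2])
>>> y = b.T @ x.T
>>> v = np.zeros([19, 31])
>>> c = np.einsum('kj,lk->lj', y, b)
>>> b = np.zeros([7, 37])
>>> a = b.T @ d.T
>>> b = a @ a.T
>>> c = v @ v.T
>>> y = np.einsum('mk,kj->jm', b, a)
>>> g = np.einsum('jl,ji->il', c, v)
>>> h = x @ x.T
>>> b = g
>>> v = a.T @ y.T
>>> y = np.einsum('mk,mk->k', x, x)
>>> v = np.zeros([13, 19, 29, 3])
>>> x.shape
(7, 29)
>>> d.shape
(19, 7)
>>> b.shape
(31, 19)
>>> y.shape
(29,)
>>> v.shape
(13, 19, 29, 3)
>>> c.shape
(19, 19)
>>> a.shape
(37, 19)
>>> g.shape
(31, 19)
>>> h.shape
(7, 7)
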